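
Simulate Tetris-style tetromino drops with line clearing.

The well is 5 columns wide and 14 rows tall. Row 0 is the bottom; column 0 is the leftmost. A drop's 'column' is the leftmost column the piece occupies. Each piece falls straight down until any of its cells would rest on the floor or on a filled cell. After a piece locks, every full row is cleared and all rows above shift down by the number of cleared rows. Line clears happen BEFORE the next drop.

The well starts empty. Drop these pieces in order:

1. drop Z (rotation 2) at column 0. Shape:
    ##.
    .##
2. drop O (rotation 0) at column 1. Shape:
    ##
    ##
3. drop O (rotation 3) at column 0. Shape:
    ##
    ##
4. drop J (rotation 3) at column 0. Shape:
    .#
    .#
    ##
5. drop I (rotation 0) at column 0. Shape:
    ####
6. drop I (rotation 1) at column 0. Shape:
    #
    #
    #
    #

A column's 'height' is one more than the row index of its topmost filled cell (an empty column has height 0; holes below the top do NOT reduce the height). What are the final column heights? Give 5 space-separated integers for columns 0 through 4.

Drop 1: Z rot2 at col 0 lands with bottom-row=0; cleared 0 line(s) (total 0); column heights now [2 2 1 0 0], max=2
Drop 2: O rot0 at col 1 lands with bottom-row=2; cleared 0 line(s) (total 0); column heights now [2 4 4 0 0], max=4
Drop 3: O rot3 at col 0 lands with bottom-row=4; cleared 0 line(s) (total 0); column heights now [6 6 4 0 0], max=6
Drop 4: J rot3 at col 0 lands with bottom-row=6; cleared 0 line(s) (total 0); column heights now [7 9 4 0 0], max=9
Drop 5: I rot0 at col 0 lands with bottom-row=9; cleared 0 line(s) (total 0); column heights now [10 10 10 10 0], max=10
Drop 6: I rot1 at col 0 lands with bottom-row=10; cleared 0 line(s) (total 0); column heights now [14 10 10 10 0], max=14

Answer: 14 10 10 10 0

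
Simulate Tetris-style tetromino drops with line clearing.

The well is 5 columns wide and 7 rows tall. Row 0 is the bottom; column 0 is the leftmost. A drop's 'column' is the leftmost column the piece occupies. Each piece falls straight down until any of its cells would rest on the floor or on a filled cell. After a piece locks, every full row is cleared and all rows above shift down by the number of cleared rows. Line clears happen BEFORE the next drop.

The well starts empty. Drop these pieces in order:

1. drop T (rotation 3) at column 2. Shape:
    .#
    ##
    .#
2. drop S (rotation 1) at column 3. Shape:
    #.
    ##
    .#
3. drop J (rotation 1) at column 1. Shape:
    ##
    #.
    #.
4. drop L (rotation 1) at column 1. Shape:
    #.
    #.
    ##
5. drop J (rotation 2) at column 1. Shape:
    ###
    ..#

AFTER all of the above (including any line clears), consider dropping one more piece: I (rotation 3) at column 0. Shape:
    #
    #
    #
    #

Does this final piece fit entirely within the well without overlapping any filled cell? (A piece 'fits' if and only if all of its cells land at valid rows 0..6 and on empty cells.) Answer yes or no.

Drop 1: T rot3 at col 2 lands with bottom-row=0; cleared 0 line(s) (total 0); column heights now [0 0 2 3 0], max=3
Drop 2: S rot1 at col 3 lands with bottom-row=2; cleared 0 line(s) (total 0); column heights now [0 0 2 5 4], max=5
Drop 3: J rot1 at col 1 lands with bottom-row=0; cleared 0 line(s) (total 0); column heights now [0 3 3 5 4], max=5
Drop 4: L rot1 at col 1 lands with bottom-row=3; cleared 0 line(s) (total 0); column heights now [0 6 4 5 4], max=6
Drop 5: J rot2 at col 1 lands with bottom-row=5; cleared 0 line(s) (total 0); column heights now [0 7 7 7 4], max=7
Test piece I rot3 at col 0 (width 1): heights before test = [0 7 7 7 4]; fits = True

Answer: yes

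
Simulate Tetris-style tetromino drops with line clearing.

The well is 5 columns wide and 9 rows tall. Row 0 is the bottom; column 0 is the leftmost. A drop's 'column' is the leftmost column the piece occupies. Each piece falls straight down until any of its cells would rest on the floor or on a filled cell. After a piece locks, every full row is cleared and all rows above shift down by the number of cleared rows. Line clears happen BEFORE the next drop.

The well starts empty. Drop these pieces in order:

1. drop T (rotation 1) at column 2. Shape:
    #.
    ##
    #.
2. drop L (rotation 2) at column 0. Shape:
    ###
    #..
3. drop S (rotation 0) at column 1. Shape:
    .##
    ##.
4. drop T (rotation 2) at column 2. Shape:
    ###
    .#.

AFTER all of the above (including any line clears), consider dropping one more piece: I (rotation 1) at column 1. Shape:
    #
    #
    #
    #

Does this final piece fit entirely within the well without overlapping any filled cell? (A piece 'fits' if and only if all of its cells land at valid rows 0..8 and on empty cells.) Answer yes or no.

Answer: yes

Derivation:
Drop 1: T rot1 at col 2 lands with bottom-row=0; cleared 0 line(s) (total 0); column heights now [0 0 3 2 0], max=3
Drop 2: L rot2 at col 0 lands with bottom-row=2; cleared 0 line(s) (total 0); column heights now [4 4 4 2 0], max=4
Drop 3: S rot0 at col 1 lands with bottom-row=4; cleared 0 line(s) (total 0); column heights now [4 5 6 6 0], max=6
Drop 4: T rot2 at col 2 lands with bottom-row=6; cleared 0 line(s) (total 0); column heights now [4 5 8 8 8], max=8
Test piece I rot1 at col 1 (width 1): heights before test = [4 5 8 8 8]; fits = True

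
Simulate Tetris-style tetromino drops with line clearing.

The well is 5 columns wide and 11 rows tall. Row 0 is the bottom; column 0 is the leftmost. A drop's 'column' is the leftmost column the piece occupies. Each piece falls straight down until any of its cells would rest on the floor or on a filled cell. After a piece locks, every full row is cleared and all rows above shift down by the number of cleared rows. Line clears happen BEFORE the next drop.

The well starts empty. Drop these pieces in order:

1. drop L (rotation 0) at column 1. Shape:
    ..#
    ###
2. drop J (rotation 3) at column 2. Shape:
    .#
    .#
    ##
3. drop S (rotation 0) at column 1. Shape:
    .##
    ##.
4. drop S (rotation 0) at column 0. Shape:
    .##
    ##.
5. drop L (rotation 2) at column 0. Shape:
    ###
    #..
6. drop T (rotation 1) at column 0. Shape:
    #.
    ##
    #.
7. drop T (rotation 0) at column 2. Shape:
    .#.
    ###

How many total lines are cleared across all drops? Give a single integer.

Answer: 0

Derivation:
Drop 1: L rot0 at col 1 lands with bottom-row=0; cleared 0 line(s) (total 0); column heights now [0 1 1 2 0], max=2
Drop 2: J rot3 at col 2 lands with bottom-row=2; cleared 0 line(s) (total 0); column heights now [0 1 3 5 0], max=5
Drop 3: S rot0 at col 1 lands with bottom-row=4; cleared 0 line(s) (total 0); column heights now [0 5 6 6 0], max=6
Drop 4: S rot0 at col 0 lands with bottom-row=5; cleared 0 line(s) (total 0); column heights now [6 7 7 6 0], max=7
Drop 5: L rot2 at col 0 lands with bottom-row=6; cleared 0 line(s) (total 0); column heights now [8 8 8 6 0], max=8
Drop 6: T rot1 at col 0 lands with bottom-row=8; cleared 0 line(s) (total 0); column heights now [11 10 8 6 0], max=11
Drop 7: T rot0 at col 2 lands with bottom-row=8; cleared 0 line(s) (total 0); column heights now [11 10 9 10 9], max=11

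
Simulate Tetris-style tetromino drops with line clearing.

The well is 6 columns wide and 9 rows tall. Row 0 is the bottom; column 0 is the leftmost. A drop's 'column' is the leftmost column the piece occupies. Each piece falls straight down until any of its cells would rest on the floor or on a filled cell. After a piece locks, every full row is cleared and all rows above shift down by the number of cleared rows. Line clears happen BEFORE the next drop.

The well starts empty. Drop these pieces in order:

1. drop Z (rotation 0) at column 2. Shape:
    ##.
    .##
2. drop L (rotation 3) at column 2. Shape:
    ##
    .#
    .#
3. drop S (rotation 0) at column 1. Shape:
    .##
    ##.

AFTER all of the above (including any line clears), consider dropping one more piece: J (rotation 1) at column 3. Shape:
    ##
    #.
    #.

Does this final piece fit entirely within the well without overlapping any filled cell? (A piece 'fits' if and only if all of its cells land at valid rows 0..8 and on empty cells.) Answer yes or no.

Answer: no

Derivation:
Drop 1: Z rot0 at col 2 lands with bottom-row=0; cleared 0 line(s) (total 0); column heights now [0 0 2 2 1 0], max=2
Drop 2: L rot3 at col 2 lands with bottom-row=2; cleared 0 line(s) (total 0); column heights now [0 0 5 5 1 0], max=5
Drop 3: S rot0 at col 1 lands with bottom-row=5; cleared 0 line(s) (total 0); column heights now [0 6 7 7 1 0], max=7
Test piece J rot1 at col 3 (width 2): heights before test = [0 6 7 7 1 0]; fits = False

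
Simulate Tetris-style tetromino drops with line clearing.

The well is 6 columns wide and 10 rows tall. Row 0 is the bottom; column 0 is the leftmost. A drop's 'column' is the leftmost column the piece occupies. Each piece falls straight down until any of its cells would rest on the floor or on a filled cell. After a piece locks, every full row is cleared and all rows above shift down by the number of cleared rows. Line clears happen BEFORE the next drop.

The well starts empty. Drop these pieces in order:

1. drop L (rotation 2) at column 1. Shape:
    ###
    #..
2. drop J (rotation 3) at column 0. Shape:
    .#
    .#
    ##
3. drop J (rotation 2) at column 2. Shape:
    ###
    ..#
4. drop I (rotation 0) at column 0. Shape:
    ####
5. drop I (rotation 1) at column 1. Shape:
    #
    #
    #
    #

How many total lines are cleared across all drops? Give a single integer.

Answer: 0

Derivation:
Drop 1: L rot2 at col 1 lands with bottom-row=0; cleared 0 line(s) (total 0); column heights now [0 2 2 2 0 0], max=2
Drop 2: J rot3 at col 0 lands with bottom-row=2; cleared 0 line(s) (total 0); column heights now [3 5 2 2 0 0], max=5
Drop 3: J rot2 at col 2 lands with bottom-row=1; cleared 0 line(s) (total 0); column heights now [3 5 3 3 3 0], max=5
Drop 4: I rot0 at col 0 lands with bottom-row=5; cleared 0 line(s) (total 0); column heights now [6 6 6 6 3 0], max=6
Drop 5: I rot1 at col 1 lands with bottom-row=6; cleared 0 line(s) (total 0); column heights now [6 10 6 6 3 0], max=10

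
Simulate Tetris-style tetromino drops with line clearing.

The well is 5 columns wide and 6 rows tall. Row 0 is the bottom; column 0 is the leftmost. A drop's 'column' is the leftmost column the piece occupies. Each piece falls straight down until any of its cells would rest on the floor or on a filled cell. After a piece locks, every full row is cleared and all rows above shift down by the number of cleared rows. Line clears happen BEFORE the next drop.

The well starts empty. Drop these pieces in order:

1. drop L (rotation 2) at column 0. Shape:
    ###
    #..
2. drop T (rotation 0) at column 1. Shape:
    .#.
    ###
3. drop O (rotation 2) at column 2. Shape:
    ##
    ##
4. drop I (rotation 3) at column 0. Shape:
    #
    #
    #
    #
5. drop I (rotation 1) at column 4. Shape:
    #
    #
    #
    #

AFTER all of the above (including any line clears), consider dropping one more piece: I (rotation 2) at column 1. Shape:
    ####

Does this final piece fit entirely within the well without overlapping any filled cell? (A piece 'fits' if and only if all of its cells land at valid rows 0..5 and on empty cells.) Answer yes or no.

Answer: yes

Derivation:
Drop 1: L rot2 at col 0 lands with bottom-row=0; cleared 0 line(s) (total 0); column heights now [2 2 2 0 0], max=2
Drop 2: T rot0 at col 1 lands with bottom-row=2; cleared 0 line(s) (total 0); column heights now [2 3 4 3 0], max=4
Drop 3: O rot2 at col 2 lands with bottom-row=4; cleared 0 line(s) (total 0); column heights now [2 3 6 6 0], max=6
Drop 4: I rot3 at col 0 lands with bottom-row=2; cleared 0 line(s) (total 0); column heights now [6 3 6 6 0], max=6
Drop 5: I rot1 at col 4 lands with bottom-row=0; cleared 1 line(s) (total 1); column heights now [5 2 5 5 3], max=5
Test piece I rot2 at col 1 (width 4): heights before test = [5 2 5 5 3]; fits = True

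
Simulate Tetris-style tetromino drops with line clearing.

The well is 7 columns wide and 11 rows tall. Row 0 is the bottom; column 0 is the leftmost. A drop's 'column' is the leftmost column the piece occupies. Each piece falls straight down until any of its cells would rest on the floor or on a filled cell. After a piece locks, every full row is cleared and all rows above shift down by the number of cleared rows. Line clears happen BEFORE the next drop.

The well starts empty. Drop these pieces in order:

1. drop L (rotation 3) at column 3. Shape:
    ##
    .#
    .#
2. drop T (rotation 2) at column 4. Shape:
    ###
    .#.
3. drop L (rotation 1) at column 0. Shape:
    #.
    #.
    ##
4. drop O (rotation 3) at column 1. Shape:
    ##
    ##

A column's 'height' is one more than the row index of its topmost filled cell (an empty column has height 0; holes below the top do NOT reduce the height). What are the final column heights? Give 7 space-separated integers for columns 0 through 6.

Answer: 3 3 3 3 4 4 4

Derivation:
Drop 1: L rot3 at col 3 lands with bottom-row=0; cleared 0 line(s) (total 0); column heights now [0 0 0 3 3 0 0], max=3
Drop 2: T rot2 at col 4 lands with bottom-row=2; cleared 0 line(s) (total 0); column heights now [0 0 0 3 4 4 4], max=4
Drop 3: L rot1 at col 0 lands with bottom-row=0; cleared 0 line(s) (total 0); column heights now [3 1 0 3 4 4 4], max=4
Drop 4: O rot3 at col 1 lands with bottom-row=1; cleared 0 line(s) (total 0); column heights now [3 3 3 3 4 4 4], max=4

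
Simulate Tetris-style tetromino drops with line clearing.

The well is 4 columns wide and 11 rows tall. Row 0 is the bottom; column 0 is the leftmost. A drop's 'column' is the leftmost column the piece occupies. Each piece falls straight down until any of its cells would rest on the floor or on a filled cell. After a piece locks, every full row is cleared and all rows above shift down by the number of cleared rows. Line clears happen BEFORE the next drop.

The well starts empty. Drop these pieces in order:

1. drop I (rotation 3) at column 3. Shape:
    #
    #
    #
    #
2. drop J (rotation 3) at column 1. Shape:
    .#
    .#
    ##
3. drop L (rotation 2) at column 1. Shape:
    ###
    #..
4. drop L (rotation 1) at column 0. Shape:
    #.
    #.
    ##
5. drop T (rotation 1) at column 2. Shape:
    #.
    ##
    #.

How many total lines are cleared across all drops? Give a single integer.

Drop 1: I rot3 at col 3 lands with bottom-row=0; cleared 0 line(s) (total 0); column heights now [0 0 0 4], max=4
Drop 2: J rot3 at col 1 lands with bottom-row=0; cleared 0 line(s) (total 0); column heights now [0 1 3 4], max=4
Drop 3: L rot2 at col 1 lands with bottom-row=3; cleared 0 line(s) (total 0); column heights now [0 5 5 5], max=5
Drop 4: L rot1 at col 0 lands with bottom-row=5; cleared 0 line(s) (total 0); column heights now [8 6 5 5], max=8
Drop 5: T rot1 at col 2 lands with bottom-row=5; cleared 0 line(s) (total 0); column heights now [8 6 8 7], max=8

Answer: 0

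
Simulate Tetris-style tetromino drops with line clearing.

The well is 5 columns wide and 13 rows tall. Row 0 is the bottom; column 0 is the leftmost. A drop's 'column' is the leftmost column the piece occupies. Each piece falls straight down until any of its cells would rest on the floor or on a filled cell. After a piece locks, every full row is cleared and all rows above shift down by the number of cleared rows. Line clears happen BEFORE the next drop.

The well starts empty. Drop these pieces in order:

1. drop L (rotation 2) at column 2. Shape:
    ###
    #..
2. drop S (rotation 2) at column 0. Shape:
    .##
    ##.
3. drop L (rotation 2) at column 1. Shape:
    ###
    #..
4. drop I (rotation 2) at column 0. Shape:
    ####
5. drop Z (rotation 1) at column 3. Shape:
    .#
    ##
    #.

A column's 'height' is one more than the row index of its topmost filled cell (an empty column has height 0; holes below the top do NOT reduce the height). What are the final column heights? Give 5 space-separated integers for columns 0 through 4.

Answer: 5 5 5 7 8

Derivation:
Drop 1: L rot2 at col 2 lands with bottom-row=0; cleared 0 line(s) (total 0); column heights now [0 0 2 2 2], max=2
Drop 2: S rot2 at col 0 lands with bottom-row=1; cleared 1 line(s) (total 1); column heights now [0 2 2 0 0], max=2
Drop 3: L rot2 at col 1 lands with bottom-row=2; cleared 0 line(s) (total 1); column heights now [0 4 4 4 0], max=4
Drop 4: I rot2 at col 0 lands with bottom-row=4; cleared 0 line(s) (total 1); column heights now [5 5 5 5 0], max=5
Drop 5: Z rot1 at col 3 lands with bottom-row=5; cleared 0 line(s) (total 1); column heights now [5 5 5 7 8], max=8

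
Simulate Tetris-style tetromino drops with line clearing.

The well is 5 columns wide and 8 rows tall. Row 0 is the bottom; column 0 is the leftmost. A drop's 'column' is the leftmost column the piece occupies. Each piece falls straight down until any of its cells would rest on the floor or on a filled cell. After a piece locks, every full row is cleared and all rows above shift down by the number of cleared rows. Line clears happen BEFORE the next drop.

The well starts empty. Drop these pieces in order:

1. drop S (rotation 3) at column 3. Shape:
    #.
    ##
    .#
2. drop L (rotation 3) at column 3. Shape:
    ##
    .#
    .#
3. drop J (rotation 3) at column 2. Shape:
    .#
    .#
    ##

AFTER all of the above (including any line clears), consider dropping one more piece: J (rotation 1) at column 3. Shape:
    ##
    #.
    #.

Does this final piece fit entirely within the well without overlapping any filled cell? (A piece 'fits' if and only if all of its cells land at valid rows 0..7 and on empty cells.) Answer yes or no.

Answer: no

Derivation:
Drop 1: S rot3 at col 3 lands with bottom-row=0; cleared 0 line(s) (total 0); column heights now [0 0 0 3 2], max=3
Drop 2: L rot3 at col 3 lands with bottom-row=2; cleared 0 line(s) (total 0); column heights now [0 0 0 5 5], max=5
Drop 3: J rot3 at col 2 lands with bottom-row=5; cleared 0 line(s) (total 0); column heights now [0 0 6 8 5], max=8
Test piece J rot1 at col 3 (width 2): heights before test = [0 0 6 8 5]; fits = False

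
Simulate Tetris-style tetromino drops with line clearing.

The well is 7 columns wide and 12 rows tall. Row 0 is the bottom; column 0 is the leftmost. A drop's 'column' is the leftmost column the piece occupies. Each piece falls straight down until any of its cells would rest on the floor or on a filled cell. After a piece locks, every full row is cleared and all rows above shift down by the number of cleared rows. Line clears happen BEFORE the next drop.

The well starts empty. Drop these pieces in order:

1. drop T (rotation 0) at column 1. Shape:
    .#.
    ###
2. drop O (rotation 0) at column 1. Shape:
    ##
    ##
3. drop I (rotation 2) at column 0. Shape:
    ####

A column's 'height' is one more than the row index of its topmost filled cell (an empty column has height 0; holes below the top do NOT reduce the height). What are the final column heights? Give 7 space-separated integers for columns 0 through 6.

Drop 1: T rot0 at col 1 lands with bottom-row=0; cleared 0 line(s) (total 0); column heights now [0 1 2 1 0 0 0], max=2
Drop 2: O rot0 at col 1 lands with bottom-row=2; cleared 0 line(s) (total 0); column heights now [0 4 4 1 0 0 0], max=4
Drop 3: I rot2 at col 0 lands with bottom-row=4; cleared 0 line(s) (total 0); column heights now [5 5 5 5 0 0 0], max=5

Answer: 5 5 5 5 0 0 0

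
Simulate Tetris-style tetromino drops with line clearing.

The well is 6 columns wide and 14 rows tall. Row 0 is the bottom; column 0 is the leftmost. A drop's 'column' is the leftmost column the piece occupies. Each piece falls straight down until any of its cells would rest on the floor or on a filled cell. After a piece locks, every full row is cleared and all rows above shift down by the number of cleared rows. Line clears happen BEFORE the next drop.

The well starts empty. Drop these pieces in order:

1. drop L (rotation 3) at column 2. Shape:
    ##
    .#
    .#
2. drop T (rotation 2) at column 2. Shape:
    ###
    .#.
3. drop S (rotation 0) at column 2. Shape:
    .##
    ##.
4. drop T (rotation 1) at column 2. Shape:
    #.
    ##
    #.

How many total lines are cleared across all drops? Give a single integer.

Answer: 0

Derivation:
Drop 1: L rot3 at col 2 lands with bottom-row=0; cleared 0 line(s) (total 0); column heights now [0 0 3 3 0 0], max=3
Drop 2: T rot2 at col 2 lands with bottom-row=3; cleared 0 line(s) (total 0); column heights now [0 0 5 5 5 0], max=5
Drop 3: S rot0 at col 2 lands with bottom-row=5; cleared 0 line(s) (total 0); column heights now [0 0 6 7 7 0], max=7
Drop 4: T rot1 at col 2 lands with bottom-row=6; cleared 0 line(s) (total 0); column heights now [0 0 9 8 7 0], max=9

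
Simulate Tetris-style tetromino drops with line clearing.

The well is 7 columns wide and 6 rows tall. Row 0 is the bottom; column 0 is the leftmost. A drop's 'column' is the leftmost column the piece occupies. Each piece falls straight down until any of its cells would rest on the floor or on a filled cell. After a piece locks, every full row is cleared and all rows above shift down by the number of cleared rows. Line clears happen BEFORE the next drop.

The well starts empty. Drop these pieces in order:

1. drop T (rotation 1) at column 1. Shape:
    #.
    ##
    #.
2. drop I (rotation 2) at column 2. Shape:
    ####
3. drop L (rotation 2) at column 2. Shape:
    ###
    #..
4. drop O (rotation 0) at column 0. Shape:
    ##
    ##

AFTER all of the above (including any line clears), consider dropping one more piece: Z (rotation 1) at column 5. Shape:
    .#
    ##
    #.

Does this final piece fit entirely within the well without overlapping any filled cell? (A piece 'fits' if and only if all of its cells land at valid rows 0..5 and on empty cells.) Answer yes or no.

Drop 1: T rot1 at col 1 lands with bottom-row=0; cleared 0 line(s) (total 0); column heights now [0 3 2 0 0 0 0], max=3
Drop 2: I rot2 at col 2 lands with bottom-row=2; cleared 0 line(s) (total 0); column heights now [0 3 3 3 3 3 0], max=3
Drop 3: L rot2 at col 2 lands with bottom-row=3; cleared 0 line(s) (total 0); column heights now [0 3 5 5 5 3 0], max=5
Drop 4: O rot0 at col 0 lands with bottom-row=3; cleared 0 line(s) (total 0); column heights now [5 5 5 5 5 3 0], max=5
Test piece Z rot1 at col 5 (width 2): heights before test = [5 5 5 5 5 3 0]; fits = True

Answer: yes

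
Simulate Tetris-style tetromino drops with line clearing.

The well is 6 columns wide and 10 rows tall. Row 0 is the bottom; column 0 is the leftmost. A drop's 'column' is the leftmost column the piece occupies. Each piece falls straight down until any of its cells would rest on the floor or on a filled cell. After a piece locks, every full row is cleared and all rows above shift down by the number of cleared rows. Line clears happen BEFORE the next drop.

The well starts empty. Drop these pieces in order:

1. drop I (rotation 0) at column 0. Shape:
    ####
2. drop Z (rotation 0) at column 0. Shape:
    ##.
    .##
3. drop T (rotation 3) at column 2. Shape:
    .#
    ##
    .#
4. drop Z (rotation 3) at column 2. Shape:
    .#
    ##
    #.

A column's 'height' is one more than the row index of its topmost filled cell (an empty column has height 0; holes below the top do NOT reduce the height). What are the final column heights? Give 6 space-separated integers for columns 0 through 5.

Drop 1: I rot0 at col 0 lands with bottom-row=0; cleared 0 line(s) (total 0); column heights now [1 1 1 1 0 0], max=1
Drop 2: Z rot0 at col 0 lands with bottom-row=1; cleared 0 line(s) (total 0); column heights now [3 3 2 1 0 0], max=3
Drop 3: T rot3 at col 2 lands with bottom-row=1; cleared 0 line(s) (total 0); column heights now [3 3 3 4 0 0], max=4
Drop 4: Z rot3 at col 2 lands with bottom-row=3; cleared 0 line(s) (total 0); column heights now [3 3 5 6 0 0], max=6

Answer: 3 3 5 6 0 0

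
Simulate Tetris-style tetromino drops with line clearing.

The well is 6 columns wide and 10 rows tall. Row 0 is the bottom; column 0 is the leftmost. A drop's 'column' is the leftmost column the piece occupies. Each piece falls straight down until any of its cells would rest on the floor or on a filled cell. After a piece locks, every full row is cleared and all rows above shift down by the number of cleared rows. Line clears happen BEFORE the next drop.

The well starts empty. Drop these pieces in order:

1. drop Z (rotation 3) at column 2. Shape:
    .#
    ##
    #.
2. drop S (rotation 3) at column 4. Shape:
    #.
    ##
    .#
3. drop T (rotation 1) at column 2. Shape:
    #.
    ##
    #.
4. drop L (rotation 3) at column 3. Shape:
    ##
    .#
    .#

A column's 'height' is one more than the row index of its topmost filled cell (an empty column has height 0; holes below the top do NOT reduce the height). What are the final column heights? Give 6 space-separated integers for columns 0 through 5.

Answer: 0 0 5 6 6 2

Derivation:
Drop 1: Z rot3 at col 2 lands with bottom-row=0; cleared 0 line(s) (total 0); column heights now [0 0 2 3 0 0], max=3
Drop 2: S rot3 at col 4 lands with bottom-row=0; cleared 0 line(s) (total 0); column heights now [0 0 2 3 3 2], max=3
Drop 3: T rot1 at col 2 lands with bottom-row=2; cleared 0 line(s) (total 0); column heights now [0 0 5 4 3 2], max=5
Drop 4: L rot3 at col 3 lands with bottom-row=3; cleared 0 line(s) (total 0); column heights now [0 0 5 6 6 2], max=6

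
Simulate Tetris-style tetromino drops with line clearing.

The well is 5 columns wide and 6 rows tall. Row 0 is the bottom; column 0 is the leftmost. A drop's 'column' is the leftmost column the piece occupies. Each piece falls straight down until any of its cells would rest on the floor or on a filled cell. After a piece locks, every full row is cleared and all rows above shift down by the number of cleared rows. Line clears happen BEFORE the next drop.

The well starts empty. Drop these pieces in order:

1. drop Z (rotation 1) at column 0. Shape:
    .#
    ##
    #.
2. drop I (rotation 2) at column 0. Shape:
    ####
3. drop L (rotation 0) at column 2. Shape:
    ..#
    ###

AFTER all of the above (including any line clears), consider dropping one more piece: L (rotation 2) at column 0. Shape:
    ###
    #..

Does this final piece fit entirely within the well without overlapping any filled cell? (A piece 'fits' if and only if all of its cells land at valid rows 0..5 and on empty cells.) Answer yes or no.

Answer: yes

Derivation:
Drop 1: Z rot1 at col 0 lands with bottom-row=0; cleared 0 line(s) (total 0); column heights now [2 3 0 0 0], max=3
Drop 2: I rot2 at col 0 lands with bottom-row=3; cleared 0 line(s) (total 0); column heights now [4 4 4 4 0], max=4
Drop 3: L rot0 at col 2 lands with bottom-row=4; cleared 0 line(s) (total 0); column heights now [4 4 5 5 6], max=6
Test piece L rot2 at col 0 (width 3): heights before test = [4 4 5 5 6]; fits = True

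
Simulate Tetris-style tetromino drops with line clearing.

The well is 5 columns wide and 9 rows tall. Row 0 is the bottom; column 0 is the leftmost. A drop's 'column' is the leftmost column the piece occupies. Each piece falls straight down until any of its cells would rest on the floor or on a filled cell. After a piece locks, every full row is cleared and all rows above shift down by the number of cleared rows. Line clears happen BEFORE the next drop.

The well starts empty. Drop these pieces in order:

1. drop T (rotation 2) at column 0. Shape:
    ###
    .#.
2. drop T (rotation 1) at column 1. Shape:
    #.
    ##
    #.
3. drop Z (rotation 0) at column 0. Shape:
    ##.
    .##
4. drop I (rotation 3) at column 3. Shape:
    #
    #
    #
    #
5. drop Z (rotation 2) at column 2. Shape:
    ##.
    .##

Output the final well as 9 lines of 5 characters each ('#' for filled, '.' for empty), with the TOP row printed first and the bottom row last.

Answer: .....
.....
####.
.####
.#...
.###.
.#.#.
####.
.#.#.

Derivation:
Drop 1: T rot2 at col 0 lands with bottom-row=0; cleared 0 line(s) (total 0); column heights now [2 2 2 0 0], max=2
Drop 2: T rot1 at col 1 lands with bottom-row=2; cleared 0 line(s) (total 0); column heights now [2 5 4 0 0], max=5
Drop 3: Z rot0 at col 0 lands with bottom-row=5; cleared 0 line(s) (total 0); column heights now [7 7 6 0 0], max=7
Drop 4: I rot3 at col 3 lands with bottom-row=0; cleared 0 line(s) (total 0); column heights now [7 7 6 4 0], max=7
Drop 5: Z rot2 at col 2 lands with bottom-row=5; cleared 0 line(s) (total 0); column heights now [7 7 7 7 6], max=7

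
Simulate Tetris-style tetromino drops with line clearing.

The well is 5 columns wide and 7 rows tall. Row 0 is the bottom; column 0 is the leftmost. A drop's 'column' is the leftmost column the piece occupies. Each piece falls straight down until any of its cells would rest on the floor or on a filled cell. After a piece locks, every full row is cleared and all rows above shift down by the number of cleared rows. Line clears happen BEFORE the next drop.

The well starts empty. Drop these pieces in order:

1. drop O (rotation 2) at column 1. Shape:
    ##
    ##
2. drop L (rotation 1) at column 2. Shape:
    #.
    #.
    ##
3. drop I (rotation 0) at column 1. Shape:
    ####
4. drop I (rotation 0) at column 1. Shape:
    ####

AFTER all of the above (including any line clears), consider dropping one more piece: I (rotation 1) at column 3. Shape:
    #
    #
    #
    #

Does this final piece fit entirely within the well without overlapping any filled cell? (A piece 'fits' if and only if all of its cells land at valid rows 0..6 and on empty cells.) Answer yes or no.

Answer: no

Derivation:
Drop 1: O rot2 at col 1 lands with bottom-row=0; cleared 0 line(s) (total 0); column heights now [0 2 2 0 0], max=2
Drop 2: L rot1 at col 2 lands with bottom-row=2; cleared 0 line(s) (total 0); column heights now [0 2 5 3 0], max=5
Drop 3: I rot0 at col 1 lands with bottom-row=5; cleared 0 line(s) (total 0); column heights now [0 6 6 6 6], max=6
Drop 4: I rot0 at col 1 lands with bottom-row=6; cleared 0 line(s) (total 0); column heights now [0 7 7 7 7], max=7
Test piece I rot1 at col 3 (width 1): heights before test = [0 7 7 7 7]; fits = False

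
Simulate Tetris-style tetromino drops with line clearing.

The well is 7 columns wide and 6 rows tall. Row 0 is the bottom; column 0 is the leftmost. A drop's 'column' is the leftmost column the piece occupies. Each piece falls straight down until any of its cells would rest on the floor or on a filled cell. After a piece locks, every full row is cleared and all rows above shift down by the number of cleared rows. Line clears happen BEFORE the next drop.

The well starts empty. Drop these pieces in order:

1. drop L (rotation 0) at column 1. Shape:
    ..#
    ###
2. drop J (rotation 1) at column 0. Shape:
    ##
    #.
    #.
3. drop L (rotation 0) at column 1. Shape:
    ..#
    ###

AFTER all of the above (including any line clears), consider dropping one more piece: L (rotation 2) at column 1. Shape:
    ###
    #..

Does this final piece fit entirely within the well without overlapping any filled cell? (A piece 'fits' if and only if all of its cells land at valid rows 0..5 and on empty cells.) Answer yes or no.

Drop 1: L rot0 at col 1 lands with bottom-row=0; cleared 0 line(s) (total 0); column heights now [0 1 1 2 0 0 0], max=2
Drop 2: J rot1 at col 0 lands with bottom-row=0; cleared 0 line(s) (total 0); column heights now [3 3 1 2 0 0 0], max=3
Drop 3: L rot0 at col 1 lands with bottom-row=3; cleared 0 line(s) (total 0); column heights now [3 4 4 5 0 0 0], max=5
Test piece L rot2 at col 1 (width 3): heights before test = [3 4 4 5 0 0 0]; fits = True

Answer: yes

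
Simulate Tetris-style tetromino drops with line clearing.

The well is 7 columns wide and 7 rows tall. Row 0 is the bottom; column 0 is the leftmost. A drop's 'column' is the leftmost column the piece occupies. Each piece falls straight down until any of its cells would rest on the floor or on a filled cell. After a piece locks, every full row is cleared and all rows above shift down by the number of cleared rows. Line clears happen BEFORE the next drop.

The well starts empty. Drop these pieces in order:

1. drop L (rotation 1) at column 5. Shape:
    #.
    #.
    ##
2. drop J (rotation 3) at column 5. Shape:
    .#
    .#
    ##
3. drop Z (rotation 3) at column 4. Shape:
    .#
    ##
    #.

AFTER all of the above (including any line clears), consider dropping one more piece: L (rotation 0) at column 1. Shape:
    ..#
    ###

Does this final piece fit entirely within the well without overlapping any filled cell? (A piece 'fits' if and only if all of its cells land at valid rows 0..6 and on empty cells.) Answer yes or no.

Answer: yes

Derivation:
Drop 1: L rot1 at col 5 lands with bottom-row=0; cleared 0 line(s) (total 0); column heights now [0 0 0 0 0 3 1], max=3
Drop 2: J rot3 at col 5 lands with bottom-row=3; cleared 0 line(s) (total 0); column heights now [0 0 0 0 0 4 6], max=6
Drop 3: Z rot3 at col 4 lands with bottom-row=3; cleared 0 line(s) (total 0); column heights now [0 0 0 0 5 6 6], max=6
Test piece L rot0 at col 1 (width 3): heights before test = [0 0 0 0 5 6 6]; fits = True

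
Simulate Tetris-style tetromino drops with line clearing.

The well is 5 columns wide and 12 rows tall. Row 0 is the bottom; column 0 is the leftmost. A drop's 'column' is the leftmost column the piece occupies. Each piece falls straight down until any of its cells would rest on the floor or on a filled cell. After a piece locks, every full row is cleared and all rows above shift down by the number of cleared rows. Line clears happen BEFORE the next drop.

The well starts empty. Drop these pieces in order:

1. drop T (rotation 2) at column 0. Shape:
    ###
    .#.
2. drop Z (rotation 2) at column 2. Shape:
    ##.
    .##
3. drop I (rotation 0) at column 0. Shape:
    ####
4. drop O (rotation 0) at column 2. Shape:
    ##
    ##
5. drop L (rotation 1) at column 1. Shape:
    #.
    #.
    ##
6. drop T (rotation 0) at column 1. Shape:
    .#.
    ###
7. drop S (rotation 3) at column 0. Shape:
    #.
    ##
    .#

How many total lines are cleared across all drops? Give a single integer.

Drop 1: T rot2 at col 0 lands with bottom-row=0; cleared 0 line(s) (total 0); column heights now [2 2 2 0 0], max=2
Drop 2: Z rot2 at col 2 lands with bottom-row=1; cleared 1 line(s) (total 1); column heights now [0 1 2 2 0], max=2
Drop 3: I rot0 at col 0 lands with bottom-row=2; cleared 0 line(s) (total 1); column heights now [3 3 3 3 0], max=3
Drop 4: O rot0 at col 2 lands with bottom-row=3; cleared 0 line(s) (total 1); column heights now [3 3 5 5 0], max=5
Drop 5: L rot1 at col 1 lands with bottom-row=5; cleared 0 line(s) (total 1); column heights now [3 8 6 5 0], max=8
Drop 6: T rot0 at col 1 lands with bottom-row=8; cleared 0 line(s) (total 1); column heights now [3 9 10 9 0], max=10
Drop 7: S rot3 at col 0 lands with bottom-row=9; cleared 0 line(s) (total 1); column heights now [12 11 10 9 0], max=12

Answer: 1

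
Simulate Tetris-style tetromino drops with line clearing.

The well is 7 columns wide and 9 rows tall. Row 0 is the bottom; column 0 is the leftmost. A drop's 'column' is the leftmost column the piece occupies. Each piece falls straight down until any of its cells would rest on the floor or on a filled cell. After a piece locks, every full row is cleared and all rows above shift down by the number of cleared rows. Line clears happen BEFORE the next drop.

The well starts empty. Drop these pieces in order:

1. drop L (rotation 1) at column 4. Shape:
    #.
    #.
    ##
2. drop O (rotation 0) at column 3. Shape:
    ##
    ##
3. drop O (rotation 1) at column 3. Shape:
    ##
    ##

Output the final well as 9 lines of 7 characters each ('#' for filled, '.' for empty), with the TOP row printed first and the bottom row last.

Answer: .......
.......
...##..
...##..
...##..
...##..
....#..
....#..
....##.

Derivation:
Drop 1: L rot1 at col 4 lands with bottom-row=0; cleared 0 line(s) (total 0); column heights now [0 0 0 0 3 1 0], max=3
Drop 2: O rot0 at col 3 lands with bottom-row=3; cleared 0 line(s) (total 0); column heights now [0 0 0 5 5 1 0], max=5
Drop 3: O rot1 at col 3 lands with bottom-row=5; cleared 0 line(s) (total 0); column heights now [0 0 0 7 7 1 0], max=7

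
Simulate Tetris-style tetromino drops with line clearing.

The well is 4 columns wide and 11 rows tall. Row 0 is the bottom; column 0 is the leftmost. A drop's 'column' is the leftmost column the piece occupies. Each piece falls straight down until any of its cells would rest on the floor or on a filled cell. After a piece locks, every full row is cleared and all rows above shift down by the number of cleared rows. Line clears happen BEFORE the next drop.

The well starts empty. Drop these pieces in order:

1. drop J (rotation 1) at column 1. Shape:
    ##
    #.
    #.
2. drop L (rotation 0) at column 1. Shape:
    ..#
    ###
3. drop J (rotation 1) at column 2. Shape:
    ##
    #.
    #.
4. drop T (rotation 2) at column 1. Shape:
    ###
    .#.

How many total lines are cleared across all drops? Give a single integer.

Answer: 0

Derivation:
Drop 1: J rot1 at col 1 lands with bottom-row=0; cleared 0 line(s) (total 0); column heights now [0 3 3 0], max=3
Drop 2: L rot0 at col 1 lands with bottom-row=3; cleared 0 line(s) (total 0); column heights now [0 4 4 5], max=5
Drop 3: J rot1 at col 2 lands with bottom-row=4; cleared 0 line(s) (total 0); column heights now [0 4 7 7], max=7
Drop 4: T rot2 at col 1 lands with bottom-row=7; cleared 0 line(s) (total 0); column heights now [0 9 9 9], max=9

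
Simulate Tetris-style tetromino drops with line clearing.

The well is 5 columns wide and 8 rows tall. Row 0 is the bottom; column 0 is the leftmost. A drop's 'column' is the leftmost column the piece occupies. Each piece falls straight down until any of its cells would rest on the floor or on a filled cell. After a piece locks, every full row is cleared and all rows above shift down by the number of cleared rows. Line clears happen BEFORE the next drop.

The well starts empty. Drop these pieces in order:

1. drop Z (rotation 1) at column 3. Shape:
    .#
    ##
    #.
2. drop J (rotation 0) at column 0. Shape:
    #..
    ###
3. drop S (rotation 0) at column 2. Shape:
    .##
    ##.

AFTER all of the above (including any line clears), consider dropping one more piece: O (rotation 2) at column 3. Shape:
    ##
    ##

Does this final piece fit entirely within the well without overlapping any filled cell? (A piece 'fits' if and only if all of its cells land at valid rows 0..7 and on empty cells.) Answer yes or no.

Answer: yes

Derivation:
Drop 1: Z rot1 at col 3 lands with bottom-row=0; cleared 0 line(s) (total 0); column heights now [0 0 0 2 3], max=3
Drop 2: J rot0 at col 0 lands with bottom-row=0; cleared 0 line(s) (total 0); column heights now [2 1 1 2 3], max=3
Drop 3: S rot0 at col 2 lands with bottom-row=2; cleared 0 line(s) (total 0); column heights now [2 1 3 4 4], max=4
Test piece O rot2 at col 3 (width 2): heights before test = [2 1 3 4 4]; fits = True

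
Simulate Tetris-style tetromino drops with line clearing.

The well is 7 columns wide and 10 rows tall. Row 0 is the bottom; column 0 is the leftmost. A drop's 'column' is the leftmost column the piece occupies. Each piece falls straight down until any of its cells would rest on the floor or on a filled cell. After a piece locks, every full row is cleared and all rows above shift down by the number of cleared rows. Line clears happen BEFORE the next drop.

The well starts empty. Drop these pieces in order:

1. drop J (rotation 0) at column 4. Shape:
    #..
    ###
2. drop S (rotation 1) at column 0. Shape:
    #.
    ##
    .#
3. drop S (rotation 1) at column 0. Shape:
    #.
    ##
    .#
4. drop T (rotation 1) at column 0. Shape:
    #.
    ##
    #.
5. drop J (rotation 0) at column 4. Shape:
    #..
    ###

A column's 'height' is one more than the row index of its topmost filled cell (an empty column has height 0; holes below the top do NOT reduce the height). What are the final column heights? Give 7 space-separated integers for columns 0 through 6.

Answer: 8 7 0 0 4 3 3

Derivation:
Drop 1: J rot0 at col 4 lands with bottom-row=0; cleared 0 line(s) (total 0); column heights now [0 0 0 0 2 1 1], max=2
Drop 2: S rot1 at col 0 lands with bottom-row=0; cleared 0 line(s) (total 0); column heights now [3 2 0 0 2 1 1], max=3
Drop 3: S rot1 at col 0 lands with bottom-row=2; cleared 0 line(s) (total 0); column heights now [5 4 0 0 2 1 1], max=5
Drop 4: T rot1 at col 0 lands with bottom-row=5; cleared 0 line(s) (total 0); column heights now [8 7 0 0 2 1 1], max=8
Drop 5: J rot0 at col 4 lands with bottom-row=2; cleared 0 line(s) (total 0); column heights now [8 7 0 0 4 3 3], max=8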